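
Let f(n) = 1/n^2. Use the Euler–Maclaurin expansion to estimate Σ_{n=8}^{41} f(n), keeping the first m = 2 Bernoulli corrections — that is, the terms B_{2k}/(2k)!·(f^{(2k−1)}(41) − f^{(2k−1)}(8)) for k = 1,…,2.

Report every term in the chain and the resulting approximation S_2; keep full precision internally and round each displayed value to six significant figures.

Integral: ∫_8^41 1/x^2 dx = 0.100610.
½[f(8) + f(41)] = ½[0.0156250 + 0.000594884] = 0.00810994.
Integral + boundary = 0.108720.
Order-1 term: 1/12 · (-2.90187e-05 − (-0.00390625)) = 0.000323103.
Partial sum through k=1: 0.109043.
Order-2 term: −1/720 · (-2.07153e-07 − (-0.000732422)) = -1.01696e-06.

S_2 ≈ 0.109042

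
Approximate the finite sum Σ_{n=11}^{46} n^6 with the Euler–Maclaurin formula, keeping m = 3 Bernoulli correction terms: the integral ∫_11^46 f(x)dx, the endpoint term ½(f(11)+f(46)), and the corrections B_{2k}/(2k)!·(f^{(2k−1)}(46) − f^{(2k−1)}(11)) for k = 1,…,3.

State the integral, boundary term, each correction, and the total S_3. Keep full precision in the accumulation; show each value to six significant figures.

The integral term ∫_11^46 x^6 dx = 6.22569e+10.
Boundary: ½(f(11) + f(46)) = ½(1.77156e+06 + 9.47430e+09) = 4.73803e+09.
Running total after boundary: 6.69949e+10.
Order-1 term: 1/12 · (1.23578e+09 − 966306) = 1.02901e+08.
After k=1: 6.70978e+10.
Order-2 term: −1/720 · (1.16803e+07 − 159720) = -16000.8.
After k=2: 6.70978e+10.
Order-3 term: 1/30240 · (33120.0 − 7920.00) = 0.833333.

S_3 ≈ 6.70978e+10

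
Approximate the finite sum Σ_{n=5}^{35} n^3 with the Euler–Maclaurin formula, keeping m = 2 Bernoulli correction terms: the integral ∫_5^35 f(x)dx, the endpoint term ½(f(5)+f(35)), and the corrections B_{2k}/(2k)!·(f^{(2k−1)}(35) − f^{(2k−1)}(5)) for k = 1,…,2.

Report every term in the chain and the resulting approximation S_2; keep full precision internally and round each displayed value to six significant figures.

∫_5^35 x^3 dx evaluates to 375000.
Boundary: ½(f(5) + f(35)) = ½(125.000 + 42875.0) = 21500.0.
Running total after boundary: 396500.
Correction k=1: B_{2}/2! · (f^{(1)}(35) − f^{(1)}(5)) = 1/12 · (3675.00 − 75.0000) = 300.000.
Partial sum through k=1: 396800.
Correction k=2: B_{4}/4! · (f^{(3)}(35) − f^{(3)}(5)) = −1/720 · (6.00000 − 6.00000) = 0.00000.

S_2 ≈ 396800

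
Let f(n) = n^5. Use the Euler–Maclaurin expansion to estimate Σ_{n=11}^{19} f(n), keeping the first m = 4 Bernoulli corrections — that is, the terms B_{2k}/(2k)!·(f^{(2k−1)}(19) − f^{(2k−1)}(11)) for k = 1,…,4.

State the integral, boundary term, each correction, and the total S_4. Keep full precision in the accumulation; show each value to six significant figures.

S_4 ≈ 8.91248e+06

The integral term ∫_11^19 x^5 dx = 7.54572e+06.
Boundary: ½(f(11) + f(19)) = ½(161051 + 2.47610e+06) = 1.31858e+06.
Integral + boundary = 8.86430e+06.
k=1: B_{2}/(2)! × [f^{(1)}(19) − f^{(1)}(11)] = 1/12 × (651605 − 73205.0) = 48200.0.
Running total after k=1: 8.91250e+06.
k=2: B_{4}/(4)! × [f^{(3)}(19) − f^{(3)}(11)] = −1/720 × (21660.0 − 7260.00) = -20.0000.
Running total after k=2: 8.91248e+06.
k=3: B_{6}/(6)! × [f^{(5)}(19) − f^{(5)}(11)] = 1/30240 × (120.000 − 120.000) = 0.00000.
Running total after k=3: 8.91248e+06.
k=4: B_{8}/(8)! × [f^{(7)}(19) − f^{(7)}(11)] = −1/1209600 × (0.00000 − 0.00000) = 0.00000.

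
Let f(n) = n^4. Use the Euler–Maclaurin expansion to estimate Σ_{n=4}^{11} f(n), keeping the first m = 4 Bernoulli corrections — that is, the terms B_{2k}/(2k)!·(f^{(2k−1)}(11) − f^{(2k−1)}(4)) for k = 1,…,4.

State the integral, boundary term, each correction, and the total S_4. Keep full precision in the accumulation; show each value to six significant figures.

Integral: ∫_4^11 x^4 dx = 32005.4.
½[f(4) + f(11)] = ½[256.000 + 14641.0] = 7448.50.
So far: 39453.9.
k=1: B_{2}/(2)! × [f^{(1)}(11) − f^{(1)}(4)] = 1/12 × (5324.00 − 256.000) = 422.333.
Partial sum through k=1: 39876.2.
k=2: B_{4}/(4)! × [f^{(3)}(11) − f^{(3)}(4)] = −1/720 × (264.000 − 96.0000) = -0.233333.
Partial sum through k=2: 39876.0.
k=3: B_{6}/(6)! × [f^{(5)}(11) − f^{(5)}(4)] = 1/30240 × (0.00000 − 0.00000) = 0.00000.
Partial sum through k=3: 39876.0.
k=4: B_{8}/(8)! × [f^{(7)}(11) − f^{(7)}(4)] = −1/1209600 × (0.00000 − 0.00000) = 0.00000.

S_4 ≈ 39876.0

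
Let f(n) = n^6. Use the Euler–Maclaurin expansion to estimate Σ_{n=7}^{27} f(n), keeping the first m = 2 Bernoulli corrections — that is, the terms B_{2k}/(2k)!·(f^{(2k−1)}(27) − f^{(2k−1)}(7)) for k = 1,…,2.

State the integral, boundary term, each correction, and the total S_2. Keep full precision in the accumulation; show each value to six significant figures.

S_2 ≈ 1.69515e+09

Integral: ∫_7^27 x^6 dx = 1.49422e+09.
½[f(7) + f(27)] = ½[117649 + 3.87420e+08] = 1.93769e+08.
Integral + boundary = 1.68799e+09.
k=1: B_{2}/(2)! × [f^{(1)}(27) − f^{(1)}(7)] = 1/12 × (8.60934e+07 − 100842) = 7.16605e+06.
Running total after k=1: 1.69515e+09.
k=2: B_{4}/(4)! × [f^{(3)}(27) − f^{(3)}(7)] = −1/720 × (2.36196e+06 − 41160.0) = -3223.33.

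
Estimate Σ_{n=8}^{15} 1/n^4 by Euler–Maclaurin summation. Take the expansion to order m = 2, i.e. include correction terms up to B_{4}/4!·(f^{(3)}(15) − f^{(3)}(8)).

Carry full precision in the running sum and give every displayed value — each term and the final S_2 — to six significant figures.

The integral term ∫_8^15 1/x^4 dx = 0.000552276.
Boundary: ½(f(8) + f(15)) = ½(0.000244141 + 1.97531e-05) = 0.000131947.
So far: 0.000684223.
k=1: B_{2}/(2)! × [f^{(1)}(15) − f^{(1)}(8)] = 1/12 × (-5.26749e-06 − (-0.000122070)) = 9.73357e-06.
Running total after k=1: 0.000693957.
k=2: B_{4}/(4)! × [f^{(3)}(15) − f^{(3)}(8)] = −1/720 × (-7.02332e-07 − (-5.72205e-05)) = -7.84974e-08.

S_2 ≈ 0.000693878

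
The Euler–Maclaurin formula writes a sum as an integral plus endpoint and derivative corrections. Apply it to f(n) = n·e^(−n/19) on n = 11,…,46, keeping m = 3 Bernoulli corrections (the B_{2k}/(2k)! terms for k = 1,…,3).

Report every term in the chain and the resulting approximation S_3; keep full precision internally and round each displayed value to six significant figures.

S_3 ≈ 214.871

Integral: ∫_11^46 x·e^(−x/19) dx = 209.776.
Endpoint term: (f(11) + f(46))/2 = (6.16537 + 4.08609)/2 = 5.12573.
So far: 214.901.
Correction k=1: B_{2}/2! · (f^{(1)}(46) − f^{(1)}(11)) = 1/12 · (-0.126229 − 0.235995) = -0.0301854.
Partial sum through k=1: 214.871.
Correction k=2: B_{4}/4! · (f^{(3)}(46) − f^{(3)}(11)) = −1/720 · (0.000142456 − 0.00375892) = 5.02287e-06.
Partial sum through k=2: 214.871.
Correction k=3: B_{6}/6! · (f^{(5)}(46) − f^{(5)}(11)) = 1/30240 · (1.75784e-06 − 1.90142e-05) = -5.70646e-10.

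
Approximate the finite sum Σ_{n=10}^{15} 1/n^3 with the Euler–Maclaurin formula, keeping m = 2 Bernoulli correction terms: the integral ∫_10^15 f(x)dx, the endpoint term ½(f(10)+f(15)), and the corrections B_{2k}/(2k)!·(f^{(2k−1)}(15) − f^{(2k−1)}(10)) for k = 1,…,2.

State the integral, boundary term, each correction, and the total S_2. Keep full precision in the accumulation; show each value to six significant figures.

S_2 ≈ 0.00344591

Integral: ∫_10^15 1/x^3 dx = 0.00277778.
Boundary: ½(f(10) + f(15)) = ½(0.00100000 + 0.000296296) = 0.000648148.
Running total after boundary: 0.00342593.
Correction k=1: B_{2}/2! · (f^{(1)}(15) − f^{(1)}(10)) = 1/12 · (-5.92593e-05 − (-0.000300000)) = 2.00617e-05.
Partial sum through k=1: 0.00344599.
Correction k=2: B_{4}/4! · (f^{(3)}(15) − f^{(3)}(10)) = −1/720 · (-5.26749e-06 − (-6.00000e-05)) = -7.60174e-08.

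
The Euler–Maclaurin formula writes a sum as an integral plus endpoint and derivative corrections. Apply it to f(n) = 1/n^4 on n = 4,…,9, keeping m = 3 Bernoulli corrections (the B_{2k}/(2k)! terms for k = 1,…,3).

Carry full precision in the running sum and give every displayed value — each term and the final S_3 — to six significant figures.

S_3 ≈ 0.00709100

∫_4^9 1/x^4 dx evaluates to 0.00475109.
Boundary: ½(f(4) + f(9)) = ½(0.00390625 + 0.000152416) = 0.00202933.
So far: 0.00678042.
k=1: B_{2}/(2)! × [f^{(1)}(9) − f^{(1)}(4)] = 1/12 × (-6.77404e-05 − (-0.00390625)) = 0.000319876.
After k=1: 0.00710029.
k=2: B_{4}/(4)! × [f^{(3)}(9) − f^{(3)}(4)] = −1/720 × (-2.50890e-05 − (-0.00732422)) = -1.01377e-05.
After k=2: 0.00709016.
k=3: B_{6}/(6)! × [f^{(5)}(9) − f^{(5)}(4)] = 1/30240 × (-1.73455e-05 − (-0.0256348)) = 8.47137e-07.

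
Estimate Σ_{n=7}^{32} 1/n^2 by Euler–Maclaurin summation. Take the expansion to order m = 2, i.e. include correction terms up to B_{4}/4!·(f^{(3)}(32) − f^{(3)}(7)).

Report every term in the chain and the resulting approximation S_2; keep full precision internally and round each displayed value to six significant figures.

The integral term ∫_7^32 1/x^2 dx = 0.111607.
Boundary: ½(f(7) + f(32)) = ½(0.0204082 + 0.000976562) = 0.0106924.
Running total after boundary: 0.122300.
Correction k=1: B_{2}/2! · (f^{(1)}(32) − f^{(1)}(7)) = 1/12 · (-6.10352e-05 − (-0.00583090)) = 0.000480822.
Partial sum through k=1: 0.122780.
Correction k=2: B_{4}/4! · (f^{(3)}(32) − f^{(3)}(7)) = −1/720 · (-7.15256e-07 − (-0.00142798)) = -1.98231e-06.

S_2 ≈ 0.122778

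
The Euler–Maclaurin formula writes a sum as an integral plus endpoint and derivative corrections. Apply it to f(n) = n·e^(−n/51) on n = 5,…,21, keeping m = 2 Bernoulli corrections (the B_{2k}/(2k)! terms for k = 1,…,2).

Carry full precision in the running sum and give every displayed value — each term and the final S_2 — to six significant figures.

S_2 ≈ 165.848

∫_5^21 x·e^(−x/51) dx evaluates to 156.661.
Endpoint term: (f(5) + f(21))/2 = (4.53307 + 13.9121)/2 = 9.22257.
So far: 165.883.
Order-1 term: 1/12 · (0.389694 − 0.817730) = -0.0356696.
Running total after k=1: 165.848.
Order-2 term: −1/720 · (0.000659229 − 0.00101152) = 4.89289e-07.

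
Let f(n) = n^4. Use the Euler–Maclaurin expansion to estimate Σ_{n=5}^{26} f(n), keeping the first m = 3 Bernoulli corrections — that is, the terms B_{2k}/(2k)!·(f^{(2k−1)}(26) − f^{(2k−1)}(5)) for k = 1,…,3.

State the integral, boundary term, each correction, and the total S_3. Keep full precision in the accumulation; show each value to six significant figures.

S_3 ≈ 2.61027e+06

Integral: ∫_5^26 x^4 dx = 2.37565e+06.
Endpoint term: (f(5) + f(26))/2 = (625.000 + 456976)/2 = 228800.
Running total after boundary: 2.60445e+06.
Order-1 term: 1/12 · (70304.0 − 500.000) = 5817.00.
After k=1: 2.61027e+06.
Order-2 term: −1/720 · (624.000 − 120.000) = -0.700000.
After k=2: 2.61027e+06.
Order-3 term: 1/30240 · (0.00000 − 0.00000) = 0.00000.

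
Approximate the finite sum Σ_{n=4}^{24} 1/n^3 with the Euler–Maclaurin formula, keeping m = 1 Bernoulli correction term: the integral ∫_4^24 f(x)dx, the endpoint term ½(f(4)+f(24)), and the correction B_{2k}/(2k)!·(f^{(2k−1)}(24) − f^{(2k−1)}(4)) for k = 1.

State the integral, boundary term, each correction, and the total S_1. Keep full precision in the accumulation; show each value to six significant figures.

S_1 ≈ 0.0392064

The integral term ∫_4^24 1/x^3 dx = 0.0303819.
Boundary: ½(f(4) + f(24)) = ½(0.0156250 + 7.23380e-05) = 0.00784867.
So far: 0.0382306.
Order-1 term: 1/12 · (-9.04225e-06 − (-0.0117188)) = 0.000975809.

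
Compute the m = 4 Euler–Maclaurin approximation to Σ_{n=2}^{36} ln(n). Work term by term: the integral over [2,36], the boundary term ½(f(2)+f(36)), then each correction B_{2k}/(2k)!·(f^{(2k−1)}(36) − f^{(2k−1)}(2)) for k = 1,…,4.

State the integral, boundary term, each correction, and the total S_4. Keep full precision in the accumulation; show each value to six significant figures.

S_4 ≈ 95.7197

∫_2^36 ln(x) dx evaluates to 93.6204.
Boundary: ½(f(2) + f(36)) = ½(0.693147 + 3.58352) = 2.13833.
Integral + boundary = 95.7587.
Correction k=1: B_{2}/2! · (f^{(1)}(36) − f^{(1)}(2)) = 1/12 · (0.0277778 − 0.500000) = -0.0393519.
Running total after k=1: 95.7194.
Correction k=2: B_{4}/4! · (f^{(3)}(36) − f^{(3)}(2)) = −1/720 · (4.28669e-05 − 0.250000) = 0.000347163.
Running total after k=2: 95.7197.
Correction k=3: B_{6}/6! · (f^{(5)}(36) − f^{(5)}(2)) = 1/30240 · (3.96916e-07 − 0.750000) = -2.48016e-05.
Running total after k=3: 95.7197.
Correction k=4: B_{8}/8! · (f^{(7)}(36) − f^{(7)}(2)) = −1/1209600 · (9.18787e-09 − 5.62500) = 4.65030e-06.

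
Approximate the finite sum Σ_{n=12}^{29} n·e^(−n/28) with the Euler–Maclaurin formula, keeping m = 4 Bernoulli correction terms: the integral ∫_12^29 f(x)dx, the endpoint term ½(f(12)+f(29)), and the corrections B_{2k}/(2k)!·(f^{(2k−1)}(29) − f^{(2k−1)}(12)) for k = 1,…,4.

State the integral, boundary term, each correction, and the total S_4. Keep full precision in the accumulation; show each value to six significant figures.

The integral term ∫_12^29 x·e^(−x/28) dx = 163.075.
Endpoint term: (f(12) + f(29))/2 = (7.81727 + 10.2942)/2 = 9.05574.
Running total after boundary: 172.131.
k=1: B_{2}/(2)! × [f^{(1)}(29) − f^{(1)}(12)] = 1/12 × (-0.0126776 − 0.372251) = -0.0320774.
Partial sum through k=1: 172.099.
k=2: B_{4}/(4)! × [f^{(3)}(29) − f^{(3)}(12)] = −1/720 × (0.000889372 − 0.00213664) = 1.73232e-06.
Partial sum through k=2: 172.099.
k=3: B_{6}/(6)! × [f^{(5)}(29) − f^{(5)}(12)] = 1/30240 × (2.28943e-06 − 4.84500e-06) = -8.45094e-11.
Partial sum through k=3: 172.099.
k=4: B_{8}/(8)! × [f^{(7)}(29) − f^{(7)}(12)] = −1/1209600 × (4.39345e-09 − 8.88353e-09) = 3.71204e-15.

S_4 ≈ 172.099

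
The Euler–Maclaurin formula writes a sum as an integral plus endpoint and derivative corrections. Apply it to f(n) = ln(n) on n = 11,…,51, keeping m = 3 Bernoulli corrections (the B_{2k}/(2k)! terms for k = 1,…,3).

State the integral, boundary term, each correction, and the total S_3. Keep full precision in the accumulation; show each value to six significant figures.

S_3 ≈ 137.305

Integral: ∫_11^51 ln(x) dx = 134.146.
Endpoint term: (f(11) + f(51))/2 = (2.39790 + 3.93183)/2 = 3.16486.
Running total after boundary: 137.311.
Correction k=1: B_{2}/2! · (f^{(1)}(51) − f^{(1)}(11)) = 1/12 · (0.0196078 − 0.0909091) = -0.00594177.
After k=1: 137.305.
Correction k=2: B_{4}/4! · (f^{(3)}(51) − f^{(3)}(11)) = −1/720 · (1.50772e-05 − 0.00150263) = 2.06605e-06.
After k=2: 137.305.
Correction k=3: B_{6}/6! · (f^{(5)}(51) − f^{(5)}(11)) = 1/30240 · (6.95601e-08 − 0.000149021) = -4.92565e-09.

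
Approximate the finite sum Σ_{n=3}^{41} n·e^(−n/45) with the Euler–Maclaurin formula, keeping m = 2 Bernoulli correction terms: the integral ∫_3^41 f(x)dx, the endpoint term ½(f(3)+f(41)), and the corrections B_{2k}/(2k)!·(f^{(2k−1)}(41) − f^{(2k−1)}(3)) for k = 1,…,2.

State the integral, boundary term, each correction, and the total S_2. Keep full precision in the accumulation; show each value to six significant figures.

S_2 ≈ 474.232

∫_3^41 x·e^(−x/45) dx evaluates to 464.656.
½[f(3) + f(41)] = ½[2.80652 + 16.4852] = 9.64584.
So far: 474.302.
Order-1 term: 1/12 · (0.0357402 − 0.873140) = -0.0697833.
After k=1: 474.232.
Order-2 term: −1/720 · (0.000414763 − 0.00135514) = 1.30608e-06.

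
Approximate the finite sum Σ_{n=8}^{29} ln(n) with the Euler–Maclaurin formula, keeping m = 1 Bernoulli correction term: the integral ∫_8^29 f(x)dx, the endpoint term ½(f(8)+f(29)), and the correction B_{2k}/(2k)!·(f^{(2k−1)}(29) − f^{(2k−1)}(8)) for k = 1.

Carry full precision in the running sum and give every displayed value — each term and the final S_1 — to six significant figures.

S_1 ≈ 62.7319

The integral term ∫_8^29 ln(x) dx = 60.0160.
Boundary: ½(f(8) + f(29)) = ½(2.07944 + 3.36730) = 2.72337.
Running total after boundary: 62.7394.
Order-1 term: 1/12 · (0.0344828 − 0.125000) = -0.00754310.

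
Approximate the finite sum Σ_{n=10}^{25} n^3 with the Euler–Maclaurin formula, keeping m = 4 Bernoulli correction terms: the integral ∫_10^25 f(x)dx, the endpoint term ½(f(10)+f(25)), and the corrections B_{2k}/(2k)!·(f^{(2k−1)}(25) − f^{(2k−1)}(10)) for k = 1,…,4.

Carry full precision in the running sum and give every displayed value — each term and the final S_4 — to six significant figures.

Integral: ∫_10^25 x^3 dx = 95156.2.
½[f(10) + f(25)] = ½[1000.00 + 15625.0] = 8312.50.
Running total after boundary: 103469.
Correction k=1: B_{2}/2! · (f^{(1)}(25) − f^{(1)}(10)) = 1/12 · (1875.00 − 300.000) = 131.250.
Partial sum through k=1: 103600.
Correction k=2: B_{4}/4! · (f^{(3)}(25) − f^{(3)}(10)) = −1/720 · (6.00000 − 6.00000) = 0.00000.
Partial sum through k=2: 103600.
Correction k=3: B_{6}/6! · (f^{(5)}(25) − f^{(5)}(10)) = 1/30240 · (0.00000 − 0.00000) = 0.00000.
Partial sum through k=3: 103600.
Correction k=4: B_{8}/8! · (f^{(7)}(25) − f^{(7)}(10)) = −1/1209600 · (0.00000 − 0.00000) = 0.00000.

S_4 ≈ 103600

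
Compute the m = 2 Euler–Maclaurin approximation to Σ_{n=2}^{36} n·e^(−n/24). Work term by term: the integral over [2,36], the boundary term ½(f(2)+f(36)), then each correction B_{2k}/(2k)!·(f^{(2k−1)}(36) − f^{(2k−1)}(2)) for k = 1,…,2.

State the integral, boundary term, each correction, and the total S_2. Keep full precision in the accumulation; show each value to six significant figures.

Integral: ∫_2^36 x·e^(−x/24) dx = 252.800.
½[f(2) + f(36)] = ½[1.84009 + 8.03269] = 4.93639.
Integral + boundary = 257.737.
Correction k=1: B_{2}/2! · (f^{(1)}(36) − f^{(1)}(2)) = 1/12 · (-0.111565 − 0.843374) = -0.0795783.
After k=1: 257.657.
Correction k=2: B_{4}/4! · (f^{(3)}(36) − f^{(3)}(2)) = −1/720 · (0.000581068 − 0.00465879) = 5.66350e-06.

S_2 ≈ 257.657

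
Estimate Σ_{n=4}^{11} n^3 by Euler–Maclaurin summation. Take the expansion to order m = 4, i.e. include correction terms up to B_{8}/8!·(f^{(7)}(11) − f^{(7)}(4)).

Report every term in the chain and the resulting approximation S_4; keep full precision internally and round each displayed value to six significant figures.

S_4 ≈ 4320.00

The integral term ∫_4^11 x^3 dx = 3596.25.
Endpoint term: (f(4) + f(11))/2 = (64.0000 + 1331.00)/2 = 697.500.
Integral + boundary = 4293.75.
Order-1 term: 1/12 · (363.000 − 48.0000) = 26.2500.
After k=1: 4320.00.
Order-2 term: −1/720 · (6.00000 − 6.00000) = 0.00000.
After k=2: 4320.00.
Order-3 term: 1/30240 · (0.00000 − 0.00000) = 0.00000.
After k=3: 4320.00.
Order-4 term: −1/1209600 · (0.00000 − 0.00000) = 0.00000.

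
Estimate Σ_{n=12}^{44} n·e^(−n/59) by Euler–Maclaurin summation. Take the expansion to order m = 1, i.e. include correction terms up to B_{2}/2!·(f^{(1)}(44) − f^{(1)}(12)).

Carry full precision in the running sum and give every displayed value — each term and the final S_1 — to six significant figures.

The integral term ∫_12^44 x·e^(−x/59) dx = 535.296.
½[f(12) + f(44)] = ½[9.79152 + 20.8724] = 15.3320.
Integral + boundary = 550.628.
Correction k=1: B_{2}/2! · (f^{(1)}(44) − f^{(1)}(12)) = 1/12 · (0.120603 − 0.650002) = -0.0441166.

S_1 ≈ 550.584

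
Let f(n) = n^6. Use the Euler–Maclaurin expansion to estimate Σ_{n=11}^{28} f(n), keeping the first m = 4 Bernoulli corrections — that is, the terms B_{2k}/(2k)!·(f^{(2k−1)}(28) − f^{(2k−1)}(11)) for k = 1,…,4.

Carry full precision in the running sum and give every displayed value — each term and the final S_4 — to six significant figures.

∫_11^28 x^6 dx evaluates to 1.92478e+09.
Endpoint term: (f(11) + f(28))/2 = (1.77156e+06 + 4.81890e+08)/2 = 2.41831e+08.
So far: 2.16661e+09.
k=1: B_{2}/(2)! × [f^{(1)}(28) − f^{(1)}(11)] = 1/12 × (1.03262e+08 − 966306) = 8.52466e+06.
After k=1: 2.17513e+09.
k=2: B_{4}/(4)! × [f^{(3)}(28) − f^{(3)}(11)] = −1/720 × (2.63424e+06 − 159720) = -3436.83.
After k=2: 2.17513e+09.
k=3: B_{6}/(6)! × [f^{(5)}(28) − f^{(5)}(11)] = 1/30240 × (20160.0 − 7920.00) = 0.404762.
After k=3: 2.17513e+09.
k=4: B_{8}/(8)! × [f^{(7)}(28) − f^{(7)}(11)] = −1/1209600 × (0.00000 − 0.00000) = 0.00000.

S_4 ≈ 2.17513e+09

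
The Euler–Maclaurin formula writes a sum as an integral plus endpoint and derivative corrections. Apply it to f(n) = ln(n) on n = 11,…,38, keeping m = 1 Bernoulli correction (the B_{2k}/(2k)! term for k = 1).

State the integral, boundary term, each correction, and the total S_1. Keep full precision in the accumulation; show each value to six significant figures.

S_1 ≈ 87.8638

Integral: ∫_11^38 ln(x) dx = 84.8514.
½[f(11) + f(38)] = ½[2.39790 + 3.63759] = 3.01774.
Running total after boundary: 87.8692.
k=1: B_{2}/(2)! × [f^{(1)}(38) − f^{(1)}(11)] = 1/12 × (0.0263158 − 0.0909091) = -0.00538278.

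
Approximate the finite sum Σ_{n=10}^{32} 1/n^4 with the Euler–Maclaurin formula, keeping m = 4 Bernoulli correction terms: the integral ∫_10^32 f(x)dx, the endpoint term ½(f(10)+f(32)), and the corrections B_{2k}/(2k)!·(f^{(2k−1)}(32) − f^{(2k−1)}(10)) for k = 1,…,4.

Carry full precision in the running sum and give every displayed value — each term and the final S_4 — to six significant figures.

∫_10^32 1/x^4 dx evaluates to 0.000323161.
Endpoint term: (f(10) + f(32))/2 = (0.000100000 + 9.53674e-07)/2 = 5.04768e-05.
Integral + boundary = 0.000373638.
Correction k=1: B_{2}/2! · (f^{(1)}(32) − f^{(1)}(10)) = 1/12 · (-1.19209e-07 − (-4.00000e-05)) = 3.32340e-06.
Partial sum through k=1: 0.000376961.
Correction k=2: B_{4}/4! · (f^{(3)}(32) − f^{(3)}(10)) = −1/720 · (-3.49246e-09 − (-1.20000e-05)) = -1.66618e-08.
Partial sum through k=2: 0.000376944.
Correction k=3: B_{6}/6! · (f^{(5)}(32) − f^{(5)}(10)) = 1/30240 · (-1.90994e-10 − (-6.72000e-06)) = 2.22216e-10.
Partial sum through k=3: 0.000376945.
Correction k=4: B_{8}/8! · (f^{(7)}(32) − f^{(7)}(10)) = −1/1209600 · (-1.67866e-11 − (-6.04800e-06)) = -4.99999e-12.

S_4 ≈ 0.000376945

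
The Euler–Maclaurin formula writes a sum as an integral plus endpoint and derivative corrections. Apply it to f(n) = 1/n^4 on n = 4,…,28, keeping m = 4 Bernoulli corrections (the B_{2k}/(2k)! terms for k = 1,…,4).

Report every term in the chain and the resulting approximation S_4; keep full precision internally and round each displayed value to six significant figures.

S_4 ≈ 0.00746314

Integral: ∫_4^28 1/x^4 dx = 0.00519315.
Boundary: ½(f(4) + f(28)) = ½(0.00390625 + 1.62693e-06) = 0.00195394.
So far: 0.00714709.
k=1: B_{2}/(2)! × [f^{(1)}(28) − f^{(1)}(4)] = 1/12 × (-2.32418e-07 − (-0.00390625)) = 0.000325501.
After k=1: 0.00747259.
k=2: B_{4}/(4)! × [f^{(3)}(28) − f^{(3)}(4)] = −1/720 × (-8.89355e-09 − (-0.00732422)) = -1.01725e-05.
After k=2: 0.00746242.
k=3: B_{6}/(6)! × [f^{(5)}(28) − f^{(5)}(4)] = 1/30240 × (-6.35253e-10 − (-0.0256348)) = 8.47710e-07.
After k=3: 0.00746326.
k=4: B_{8}/(8)! × [f^{(7)}(28) − f^{(7)}(4)] = −1/1209600 × (-7.29245e-11 − (-0.144196)) = -1.19209e-07.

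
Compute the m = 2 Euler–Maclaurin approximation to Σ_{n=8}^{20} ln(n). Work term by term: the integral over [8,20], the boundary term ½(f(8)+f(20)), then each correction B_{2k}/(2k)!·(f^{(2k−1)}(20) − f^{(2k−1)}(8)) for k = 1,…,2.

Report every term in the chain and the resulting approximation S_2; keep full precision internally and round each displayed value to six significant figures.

Integral: ∫_8^20 ln(x) dx = 31.2791.
Boundary: ½(f(8) + f(20)) = ½(2.07944 + 2.99573) = 2.53759.
Running total after boundary: 33.8167.
Correction k=1: B_{2}/2! · (f^{(1)}(20) − f^{(1)}(8)) = 1/12 · (0.0500000 − 0.125000) = -0.00625000.
Running total after k=1: 33.8105.
Correction k=2: B_{4}/4! · (f^{(3)}(20) − f^{(3)}(8)) = −1/720 · (0.000250000 − 0.00390625) = 5.07812e-06.

S_2 ≈ 33.8105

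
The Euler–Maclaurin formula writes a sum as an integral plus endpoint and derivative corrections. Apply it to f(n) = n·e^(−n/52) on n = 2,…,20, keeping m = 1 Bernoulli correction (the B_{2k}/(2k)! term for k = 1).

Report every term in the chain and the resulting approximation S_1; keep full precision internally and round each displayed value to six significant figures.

S_1 ≈ 161.191

The integral term ∫_2^20 x·e^(−x/52) dx = 153.463.
½[f(2) + f(20)] = ½[1.92454 + 13.6142] = 7.76939.
Running total after boundary: 161.233.
Correction k=1: B_{2}/2! · (f^{(1)}(20) − f^{(1)}(2)) = 1/12 · (0.418900 − 0.925258) = -0.0421965.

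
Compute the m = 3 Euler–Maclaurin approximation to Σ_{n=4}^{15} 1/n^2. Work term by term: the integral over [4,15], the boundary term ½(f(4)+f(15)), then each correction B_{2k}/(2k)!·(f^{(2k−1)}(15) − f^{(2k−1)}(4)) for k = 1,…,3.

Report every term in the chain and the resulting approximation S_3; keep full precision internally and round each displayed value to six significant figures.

Integral: ∫_4^15 1/x^2 dx = 0.183333.
½[f(4) + f(15)] = ½[0.0625000 + 0.00444444] = 0.0334722.
So far: 0.216806.
k=1: B_{2}/(2)! × [f^{(1)}(15) − f^{(1)}(4)] = 1/12 × (-0.000592593 − (-0.0312500)) = 0.00255478.
Running total after k=1: 0.219360.
k=2: B_{4}/(4)! × [f^{(3)}(15) − f^{(3)}(4)] = −1/720 × (-3.16049e-05 − (-0.0234375)) = -3.25082e-05.
Running total after k=2: 0.219328.
k=3: B_{6}/(6)! × [f^{(5)}(15) − f^{(5)}(4)] = 1/30240 × (-4.21399e-06 − (-0.0439453)) = 1.45308e-06.

S_3 ≈ 0.219329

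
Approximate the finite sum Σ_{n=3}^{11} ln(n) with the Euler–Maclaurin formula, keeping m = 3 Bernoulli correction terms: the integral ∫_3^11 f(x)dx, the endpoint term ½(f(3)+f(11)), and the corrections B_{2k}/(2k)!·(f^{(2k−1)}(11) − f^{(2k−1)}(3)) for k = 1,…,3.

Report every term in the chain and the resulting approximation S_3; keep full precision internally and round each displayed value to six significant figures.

∫_3^11 ln(x) dx evaluates to 15.0810.
Boundary: ½(f(3) + f(11)) = ½(1.09861 + 2.39790) = 1.74825.
So far: 16.8293.
Order-1 term: 1/12 · (0.0909091 − 0.333333) = -0.0202020.
Running total after k=1: 16.8091.
Order-2 term: −1/720 · (0.00150263 − 0.0740741) = 0.000100794.
Running total after k=2: 16.8092.
Order-3 term: 1/30240 · (0.000149021 − 0.0987654) = -3.26112e-06.

S_3 ≈ 16.8092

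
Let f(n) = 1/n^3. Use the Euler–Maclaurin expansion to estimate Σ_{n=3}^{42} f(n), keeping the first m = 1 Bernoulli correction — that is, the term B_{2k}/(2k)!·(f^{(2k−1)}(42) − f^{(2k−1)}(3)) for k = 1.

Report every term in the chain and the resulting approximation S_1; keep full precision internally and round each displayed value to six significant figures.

S_1 ≈ 0.0768837

Integral: ∫_3^42 1/x^3 dx = 0.0552721.
Boundary: ½(f(3) + f(42)) = ½(0.0370370 + 1.34975e-05) = 0.0185253.
Running total after boundary: 0.0737974.
k=1: B_{2}/(2)! × [f^{(1)}(42) − f^{(1)}(3)] = 1/12 × (-9.64104e-07 − (-0.0370370)) = 0.00308634.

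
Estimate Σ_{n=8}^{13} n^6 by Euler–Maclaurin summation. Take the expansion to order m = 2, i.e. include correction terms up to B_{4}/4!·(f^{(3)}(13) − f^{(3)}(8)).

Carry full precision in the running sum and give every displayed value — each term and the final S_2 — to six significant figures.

∫_8^13 x^6 dx evaluates to 8.66448e+06.
½[f(8) + f(13)] = ½[262144 + 4.82681e+06] = 2.54448e+06.
Running total after boundary: 1.12090e+07.
Correction k=1: B_{2}/2! · (f^{(1)}(13) − f^{(1)}(8)) = 1/12 · (2.22776e+06 − 196608) = 169262.
Running total after k=1: 1.13782e+07.
Correction k=2: B_{4}/4! · (f^{(3)}(13) − f^{(3)}(8)) = −1/720 · (263640 − 61440.0) = -280.833.

S_2 ≈ 1.13779e+07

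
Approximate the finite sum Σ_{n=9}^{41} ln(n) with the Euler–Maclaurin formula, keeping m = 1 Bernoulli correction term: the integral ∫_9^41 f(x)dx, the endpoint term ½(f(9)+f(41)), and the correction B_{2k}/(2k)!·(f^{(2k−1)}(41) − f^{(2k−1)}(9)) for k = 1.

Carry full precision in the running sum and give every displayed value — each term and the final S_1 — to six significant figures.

Integral: ∫_9^41 ln(x) dx = 100.481.
½[f(9) + f(41)] = ½[2.19722 + 3.71357] = 2.95540.
Integral + boundary = 103.437.
k=1: B_{2}/(2)! × [f^{(1)}(41) − f^{(1)}(9)] = 1/12 × (0.0243902 − 0.111111) = -0.00722674.

S_1 ≈ 103.430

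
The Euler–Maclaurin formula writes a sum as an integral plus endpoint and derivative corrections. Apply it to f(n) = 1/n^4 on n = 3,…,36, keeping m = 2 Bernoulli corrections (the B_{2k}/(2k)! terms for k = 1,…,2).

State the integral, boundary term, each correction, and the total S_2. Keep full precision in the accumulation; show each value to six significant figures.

Integral: ∫_3^36 1/x^4 dx = 0.0123385.
Endpoint term: (f(3) + f(36))/2 = (0.0123457 + 5.95374e-07)/2 = 0.00617314.
So far: 0.0185117.
k=1: B_{2}/(2)! × [f^{(1)}(36) − f^{(1)}(3)] = 1/12 × (-6.61527e-08 − (-0.0164609)) = 0.00137174.
After k=1: 0.0198834.
k=2: B_{4}/(4)! × [f^{(3)}(36) − f^{(3)}(3)] = −1/720 × (-1.53131e-09 − (-0.0548697)) = -7.62079e-05.

S_2 ≈ 0.0198072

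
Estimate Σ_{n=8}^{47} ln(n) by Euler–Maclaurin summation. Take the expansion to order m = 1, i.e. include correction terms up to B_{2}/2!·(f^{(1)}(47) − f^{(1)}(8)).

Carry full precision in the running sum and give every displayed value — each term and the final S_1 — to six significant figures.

The integral term ∫_8^47 ln(x) dx = 125.321.
Boundary: ½(f(8) + f(47)) = ½(2.07944 + 3.85015) = 2.96479.
So far: 128.286.
k=1: B_{2}/(2)! × [f^{(1)}(47) − f^{(1)}(8)] = 1/12 × (0.0212766 − 0.125000) = -0.00864362.

S_1 ≈ 128.278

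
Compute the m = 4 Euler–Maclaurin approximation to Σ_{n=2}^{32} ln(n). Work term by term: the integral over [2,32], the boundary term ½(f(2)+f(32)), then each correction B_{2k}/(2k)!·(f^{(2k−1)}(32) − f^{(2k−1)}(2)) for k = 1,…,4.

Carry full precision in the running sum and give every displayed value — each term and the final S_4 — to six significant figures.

S_4 ≈ 81.5580

Integral: ∫_2^32 ln(x) dx = 79.5173.
Boundary: ½(f(2) + f(32)) = ½(0.693147 + 3.46574) = 2.07944.
Running total after boundary: 81.5967.
Order-1 term: 1/12 · (0.0312500 − 0.500000) = -0.0390625.
Running total after k=1: 81.5576.
Order-2 term: −1/720 · (6.10352e-05 − 0.250000) = 0.000347137.
Running total after k=2: 81.5580.
Order-3 term: 1/30240 · (7.15256e-07 − 0.750000) = -2.48016e-05.
Running total after k=3: 81.5580.
Order-4 term: −1/1209600 · (2.09548e-08 − 5.62500) = 4.65030e-06.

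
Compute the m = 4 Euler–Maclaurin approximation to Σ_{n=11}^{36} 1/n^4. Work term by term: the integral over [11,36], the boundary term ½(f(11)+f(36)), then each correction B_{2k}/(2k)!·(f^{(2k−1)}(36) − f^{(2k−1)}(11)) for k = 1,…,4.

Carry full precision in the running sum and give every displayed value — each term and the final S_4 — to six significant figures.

∫_11^36 1/x^4 dx evaluates to 0.000243294.
½[f(11) + f(36)] = ½[6.83013e-05 + 5.95374e-07] = 3.44484e-05.
Integral + boundary = 0.000277742.
k=1: B_{2}/(2)! × [f^{(1)}(36) − f^{(1)}(11)] = 1/12 × (-6.61527e-08 − (-2.48369e-05)) = 2.06423e-06.
Running total after k=1: 0.000279806.
k=2: B_{4}/(4)! × [f^{(3)}(36) − f^{(3)}(11)] = −1/720 × (-1.53131e-09 − (-6.15790e-06)) = -8.55051e-09.
Running total after k=2: 0.000279798.
k=3: B_{6}/(6)! × [f^{(5)}(36) − f^{(5)}(11)] = 1/30240 × (-6.61678e-11 − (-2.84994e-06)) = 9.42417e-11.
Running total after k=3: 0.000279798.
k=4: B_{8}/(8)! × [f^{(7)}(36) − f^{(7)}(11)] = −1/1209600 × (-4.59499e-12 − (-2.11979e-06)) = -1.75247e-12.

S_4 ≈ 0.000279798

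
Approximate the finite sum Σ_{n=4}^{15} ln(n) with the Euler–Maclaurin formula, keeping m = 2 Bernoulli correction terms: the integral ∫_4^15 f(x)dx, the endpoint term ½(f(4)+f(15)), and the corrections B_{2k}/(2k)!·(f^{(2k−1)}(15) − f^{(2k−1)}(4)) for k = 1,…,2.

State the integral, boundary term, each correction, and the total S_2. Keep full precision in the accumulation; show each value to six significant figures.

∫_4^15 ln(x) dx evaluates to 24.0756.
Endpoint term: (f(4) + f(15))/2 = (1.38629 + 2.70805)/2 = 2.04717.
Running total after boundary: 26.1227.
k=1: B_{2}/(2)! × [f^{(1)}(15) − f^{(1)}(4)] = 1/12 × (0.0666667 − 0.250000) = -0.0152778.
After k=1: 26.1075.
k=2: B_{4}/(4)! × [f^{(3)}(15) − f^{(3)}(4)] = −1/720 × (0.000592593 − 0.0312500) = 4.25797e-05.

S_2 ≈ 26.1075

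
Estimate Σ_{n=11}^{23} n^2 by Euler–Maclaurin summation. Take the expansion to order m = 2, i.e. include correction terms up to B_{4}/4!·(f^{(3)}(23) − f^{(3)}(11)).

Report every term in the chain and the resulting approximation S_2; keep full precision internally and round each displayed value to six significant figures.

S_2 ≈ 3939.00

Integral: ∫_11^23 x^2 dx = 3612.00.
Endpoint term: (f(11) + f(23))/2 = (121.000 + 529.000)/2 = 325.000.
Running total after boundary: 3937.00.
k=1: B_{2}/(2)! × [f^{(1)}(23) − f^{(1)}(11)] = 1/12 × (46.0000 − 22.0000) = 2.00000.
After k=1: 3939.00.
k=2: B_{4}/(4)! × [f^{(3)}(23) − f^{(3)}(11)] = −1/720 × (0.00000 − 0.00000) = 0.00000.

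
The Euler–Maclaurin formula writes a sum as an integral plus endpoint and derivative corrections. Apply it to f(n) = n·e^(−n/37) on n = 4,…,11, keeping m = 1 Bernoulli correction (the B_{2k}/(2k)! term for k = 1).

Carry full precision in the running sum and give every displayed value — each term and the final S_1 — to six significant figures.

S_1 ≈ 48.1573

Integral: ∫_4^11 x·e^(−x/37) dx = 42.3000.
½[f(4) + f(11)] = ½[3.59012 + 8.17105] = 5.88059.
Integral + boundary = 48.1806.
Order-1 term: 1/12 · (0.521984 − 0.800500) = -0.0232097.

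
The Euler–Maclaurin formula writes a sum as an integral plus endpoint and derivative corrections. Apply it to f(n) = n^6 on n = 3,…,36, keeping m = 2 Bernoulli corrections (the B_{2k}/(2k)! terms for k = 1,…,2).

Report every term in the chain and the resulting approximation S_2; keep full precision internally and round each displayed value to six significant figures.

∫_3^36 x^6 dx evaluates to 1.11949e+10.
½[f(3) + f(36)] = ½[729.000 + 2.17678e+09] = 1.08839e+09.
Running total after boundary: 1.22833e+10.
Order-1 term: 1/12 · (3.62797e+08 − 1458.00) = 3.02330e+07.
After k=1: 1.23135e+10.
Order-2 term: −1/720 · (5.59872e+06 − 3240.00) = -7771.50.

S_2 ≈ 1.23135e+10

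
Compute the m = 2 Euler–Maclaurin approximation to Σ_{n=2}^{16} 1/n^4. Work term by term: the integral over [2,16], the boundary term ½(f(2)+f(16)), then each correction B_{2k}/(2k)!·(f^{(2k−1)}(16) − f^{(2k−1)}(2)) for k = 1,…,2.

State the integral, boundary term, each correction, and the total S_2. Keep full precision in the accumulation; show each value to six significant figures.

∫_2^16 1/x^4 dx evaluates to 0.0415853.
Endpoint term: (f(2) + f(16))/2 = (0.0625000 + 1.52588e-05)/2 = 0.0312576.
Running total after boundary: 0.0728429.
Correction k=1: B_{2}/2! · (f^{(1)}(16) − f^{(1)}(2)) = 1/12 · (-3.81470e-06 − (-0.125000)) = 0.0104163.
Partial sum through k=1: 0.0832593.
Correction k=2: B_{4}/4! · (f^{(3)}(16) − f^{(3)}(2)) = −1/720 · (-4.47035e-07 − (-0.937500)) = -0.00130208.

S_2 ≈ 0.0819572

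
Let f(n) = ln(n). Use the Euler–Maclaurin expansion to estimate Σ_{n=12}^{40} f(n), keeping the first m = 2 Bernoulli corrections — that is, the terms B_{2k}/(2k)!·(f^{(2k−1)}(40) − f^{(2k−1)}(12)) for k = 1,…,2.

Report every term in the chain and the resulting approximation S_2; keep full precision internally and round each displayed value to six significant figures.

S_2 ≈ 92.8183

Integral: ∫_12^40 ln(x) dx = 89.7363.
Endpoint term: (f(12) + f(40))/2 = (2.48491 + 3.68888)/2 = 3.08689.
Integral + boundary = 92.8232.
k=1: B_{2}/(2)! × [f^{(1)}(40) − f^{(1)}(12)] = 1/12 × (0.0250000 − 0.0833333) = -0.00486111.
Running total after k=1: 92.8183.
k=2: B_{4}/(4)! × [f^{(3)}(40) − f^{(3)}(12)] = −1/720 × (3.12500e-05 − 0.00115741) = 1.56411e-06.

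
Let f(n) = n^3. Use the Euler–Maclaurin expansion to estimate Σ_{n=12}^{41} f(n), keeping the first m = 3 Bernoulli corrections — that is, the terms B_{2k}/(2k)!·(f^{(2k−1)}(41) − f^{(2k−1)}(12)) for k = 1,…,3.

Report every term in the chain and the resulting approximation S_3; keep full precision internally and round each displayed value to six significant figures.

S_3 ≈ 736965

Integral: ∫_12^41 x^3 dx = 701256.
Endpoint term: (f(12) + f(41))/2 = (1728.00 + 68921.0)/2 = 35324.5.
Running total after boundary: 736581.
Order-1 term: 1/12 · (5043.00 − 432.000) = 384.250.
After k=1: 736965.
Order-2 term: −1/720 · (6.00000 − 6.00000) = 0.00000.
After k=2: 736965.
Order-3 term: 1/30240 · (0.00000 − 0.00000) = 0.00000.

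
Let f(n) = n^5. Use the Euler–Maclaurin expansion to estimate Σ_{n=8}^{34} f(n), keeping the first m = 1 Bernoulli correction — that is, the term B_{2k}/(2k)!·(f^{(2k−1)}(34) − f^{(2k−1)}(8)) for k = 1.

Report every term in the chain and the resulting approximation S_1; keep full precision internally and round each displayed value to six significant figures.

∫_8^34 x^5 dx evaluates to 2.57424e+08.
Endpoint term: (f(8) + f(34))/2 = (32768.0 + 4.54354e+07)/2 = 2.27341e+07.
Running total after boundary: 2.80158e+08.
k=1: B_{2}/(2)! × [f^{(1)}(34) − f^{(1)}(8)] = 1/12 × (6.68168e+06 − 20480.0) = 555100.

S_1 ≈ 2.80713e+08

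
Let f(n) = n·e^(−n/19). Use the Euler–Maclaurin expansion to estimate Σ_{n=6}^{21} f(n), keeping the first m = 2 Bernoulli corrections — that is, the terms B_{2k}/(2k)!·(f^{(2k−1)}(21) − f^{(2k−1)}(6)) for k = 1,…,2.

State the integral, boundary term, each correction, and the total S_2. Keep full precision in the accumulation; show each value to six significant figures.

S_2 ≈ 100.342

∫_6^21 x·e^(−x/19) dx evaluates to 94.7221.
½[f(6) + f(21)] = ½[4.37528 + 6.95360] = 5.66444.
So far: 100.387.
Correction k=1: B_{2}/2! · (f^{(1)}(21) − f^{(1)}(6)) = 1/12 · (-0.0348551 − 0.498935) = -0.0444825.
Running total after k=1: 100.342.
Correction k=2: B_{4}/4! · (f^{(3)}(21) − f^{(3)}(6)) = −1/720 · (0.00173793 − 0.00542205) = 5.11684e-06.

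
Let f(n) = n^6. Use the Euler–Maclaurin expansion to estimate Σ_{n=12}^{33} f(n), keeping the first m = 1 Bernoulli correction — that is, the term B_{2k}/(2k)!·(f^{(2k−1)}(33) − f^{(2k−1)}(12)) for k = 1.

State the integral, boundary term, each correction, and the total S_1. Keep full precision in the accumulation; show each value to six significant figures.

Integral: ∫_12^33 x^6 dx = 6.08323e+09.
Endpoint term: (f(12) + f(33))/2 = (2.98598e+06 + 1.29147e+09)/2 = 6.47227e+08.
Running total after boundary: 6.73046e+09.
k=1: B_{2}/(2)! × [f^{(1)}(33) − f^{(1)}(12)] = 1/12 × (2.34812e+08 − 1.49299e+06) = 1.94433e+07.

S_1 ≈ 6.74990e+09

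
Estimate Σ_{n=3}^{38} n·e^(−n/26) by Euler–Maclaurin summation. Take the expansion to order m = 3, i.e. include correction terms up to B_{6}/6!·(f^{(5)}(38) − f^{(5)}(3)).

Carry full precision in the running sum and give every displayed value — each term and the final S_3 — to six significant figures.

∫_3^38 x·e^(−x/26) dx evaluates to 285.985.
Boundary: ½(f(3) + f(38)) = ½(2.67307 + 8.81141) = 5.74224.
Running total after boundary: 291.727.
Correction k=1: B_{2}/2! · (f^{(1)}(38) − f^{(1)}(3)) = 1/12 · (-0.107021 − 0.788213) = -0.0746028.
Partial sum through k=1: 291.652.
Correction k=2: B_{4}/4! · (f^{(3)}(38) − f^{(3)}(3)) = −1/720 · (0.000527718 − 0.00380216) = 4.54784e-06.
Partial sum through k=2: 291.652.
Correction k=3: B_{6}/6! · (f^{(5)}(38) − f^{(5)}(3)) = 1/30240 · (1.79549e-06 − 9.52415e-06) = -2.55577e-10.

S_3 ≈ 291.652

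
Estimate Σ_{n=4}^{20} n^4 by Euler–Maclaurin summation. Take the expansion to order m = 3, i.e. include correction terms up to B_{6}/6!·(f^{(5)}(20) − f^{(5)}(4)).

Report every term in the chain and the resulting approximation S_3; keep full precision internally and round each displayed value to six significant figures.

Integral: ∫_4^20 x^4 dx = 639795.
Boundary: ½(f(4) + f(20)) = ½(256.000 + 160000) = 80128.0.
So far: 719923.
Correction k=1: B_{2}/2! · (f^{(1)}(20) − f^{(1)}(4)) = 1/12 · (32000.0 − 256.000) = 2645.33.
Running total after k=1: 722569.
Correction k=2: B_{4}/4! · (f^{(3)}(20) − f^{(3)}(4)) = −1/720 · (480.000 − 96.0000) = -0.533333.
Running total after k=2: 722568.
Correction k=3: B_{6}/6! · (f^{(5)}(20) − f^{(5)}(4)) = 1/30240 · (0.00000 − 0.00000) = 0.00000.

S_3 ≈ 722568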